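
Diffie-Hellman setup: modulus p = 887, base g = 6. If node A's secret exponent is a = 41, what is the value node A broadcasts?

872

Public value = 6^41 (mod 887).
6^1 ≡ 6 (mod 887)
6^2 = (6^1)^2 ≡ 6^2 = 36 ≡ 36 (mod 887)
6^4 = (6^2)^2 ≡ 36^2 = 1296 ≡ 409 (mod 887)
6^8 = (6^4)^2 ≡ 409^2 = 167281 ≡ 525 (mod 887)
6^16 = (6^8)^2 ≡ 525^2 = 275625 ≡ 655 (mod 887)
6^32 = (6^16)^2 ≡ 655^2 = 429025 ≡ 604 (mod 887)
6^41 = 6^32 · 6^8 · 6^1 ≡ 604 · 525 · 6 ≡ 872 (mod 887).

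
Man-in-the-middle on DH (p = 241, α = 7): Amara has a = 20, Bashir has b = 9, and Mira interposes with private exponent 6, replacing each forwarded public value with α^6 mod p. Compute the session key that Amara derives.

240

Amara receives Mira's public value M = 7^6 mod 241 instead of the honest one.
7^1 ≡ 7 (mod 241)
7^2 = (7^1)^2 ≡ 7^2 = 49 ≡ 49 (mod 241)
7^4 = (7^2)^2 ≡ 49^2 = 2401 ≡ 232 (mod 241)
7^6 = 7^4 · 7^2 ≡ 232 · 49 ≡ 41 (mod 241).
So M = 41. Amara computes K = M^20 mod 241.
41^1 ≡ 41 (mod 241)
41^2 = (41^1)^2 ≡ 41^2 = 1681 ≡ 235 (mod 241)
41^4 = (41^2)^2 ≡ 235^2 = 55225 ≡ 36 (mod 241)
41^8 = (41^4)^2 ≡ 36^2 = 1296 ≡ 91 (mod 241)
41^16 = (41^8)^2 ≡ 91^2 = 8281 ≡ 87 (mod 241)
41^20 = 41^16 · 41^4 ≡ 87 · 36 ≡ 240 (mod 241).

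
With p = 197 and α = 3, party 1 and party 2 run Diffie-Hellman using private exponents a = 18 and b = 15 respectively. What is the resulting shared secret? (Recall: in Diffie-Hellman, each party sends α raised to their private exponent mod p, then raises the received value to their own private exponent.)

Party 2 sends B = α^b mod p = 3^15 mod 197.
3^1 ≡ 3 (mod 197)
3^2 = (3^1)^2 ≡ 3^2 = 9 ≡ 9 (mod 197)
3^4 = (3^2)^2 ≡ 9^2 = 81 ≡ 81 (mod 197)
3^8 = (3^4)^2 ≡ 81^2 = 6561 ≡ 60 (mod 197)
3^15 = 3^8 · 3^4 · 3^2 · 3^1 ≡ 60 · 81 · 9 · 3 ≡ 18 (mod 197).
So B = 18. Party 1 then computes K = B^a mod p = 18^18 mod 197.
18^1 ≡ 18 (mod 197)
18^2 = (18^1)^2 ≡ 18^2 = 324 ≡ 127 (mod 197)
18^4 = (18^2)^2 ≡ 127^2 = 16129 ≡ 172 (mod 197)
18^8 = (18^4)^2 ≡ 172^2 = 29584 ≡ 34 (mod 197)
18^16 = (18^8)^2 ≡ 34^2 = 1156 ≡ 171 (mod 197)
18^18 = 18^16 · 18^2 ≡ 171 · 127 ≡ 47 (mod 197).

47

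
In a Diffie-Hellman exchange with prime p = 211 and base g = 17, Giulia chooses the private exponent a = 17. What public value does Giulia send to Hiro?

92

Public value = 17^17 (mod 211).
17^1 ≡ 17 (mod 211)
17^2 = (17^1)^2 ≡ 17^2 = 289 ≡ 78 (mod 211)
17^4 = (17^2)^2 ≡ 78^2 = 6084 ≡ 176 (mod 211)
17^8 = (17^4)^2 ≡ 176^2 = 30976 ≡ 170 (mod 211)
17^16 = (17^8)^2 ≡ 170^2 = 28900 ≡ 204 (mod 211)
17^17 = 17^16 · 17^1 ≡ 204 · 17 ≡ 92 (mod 211).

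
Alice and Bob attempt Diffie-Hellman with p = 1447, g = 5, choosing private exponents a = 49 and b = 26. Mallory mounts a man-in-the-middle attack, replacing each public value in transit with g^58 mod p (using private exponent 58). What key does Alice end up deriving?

Alice receives Mallory's public value M = 5^58 mod 1447 instead of the honest one.
5^1 ≡ 5 (mod 1447)
5^2 = (5^1)^2 ≡ 5^2 = 25 ≡ 25 (mod 1447)
5^4 = (5^2)^2 ≡ 25^2 = 625 ≡ 625 (mod 1447)
5^8 = (5^4)^2 ≡ 625^2 = 390625 ≡ 1382 (mod 1447)
5^16 = (5^8)^2 ≡ 1382^2 = 1909924 ≡ 1331 (mod 1447)
5^32 = (5^16)^2 ≡ 1331^2 = 1771561 ≡ 433 (mod 1447)
5^58 = 5^32 · 5^16 · 5^8 · 5^2 ≡ 433 · 1331 · 1382 · 25 ≡ 1018 (mod 1447).
So M = 1018. Alice computes K = M^49 mod 1447.
1018^1 ≡ 1018 (mod 1447)
1018^2 = (1018^1)^2 ≡ 1018^2 = 1036324 ≡ 272 (mod 1447)
1018^4 = (1018^2)^2 ≡ 272^2 = 73984 ≡ 187 (mod 1447)
1018^8 = (1018^4)^2 ≡ 187^2 = 34969 ≡ 241 (mod 1447)
1018^16 = (1018^8)^2 ≡ 241^2 = 58081 ≡ 201 (mod 1447)
1018^32 = (1018^16)^2 ≡ 201^2 = 40401 ≡ 1332 (mod 1447)
1018^49 = 1018^32 · 1018^16 · 1018^1 ≡ 1332 · 201 · 1018 ≡ 44 (mod 1447).

44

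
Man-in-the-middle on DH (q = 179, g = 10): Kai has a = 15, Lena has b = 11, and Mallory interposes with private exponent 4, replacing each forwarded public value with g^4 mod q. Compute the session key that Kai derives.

117

Kai receives Mallory's public value M = 10^4 mod 179 instead of the honest one.
10^1 ≡ 10 (mod 179)
10^2 = (10^1)^2 ≡ 10^2 = 100 ≡ 100 (mod 179)
10^4 = (10^2)^2 ≡ 100^2 = 10000 ≡ 155 (mod 179)
So M = 155. Kai computes K = M^15 mod 179.
155^1 ≡ 155 (mod 179)
155^2 = (155^1)^2 ≡ 155^2 = 24025 ≡ 39 (mod 179)
155^4 = (155^2)^2 ≡ 39^2 = 1521 ≡ 89 (mod 179)
155^8 = (155^4)^2 ≡ 89^2 = 7921 ≡ 45 (mod 179)
155^15 = 155^8 · 155^4 · 155^2 · 155^1 ≡ 45 · 89 · 39 · 155 ≡ 117 (mod 179).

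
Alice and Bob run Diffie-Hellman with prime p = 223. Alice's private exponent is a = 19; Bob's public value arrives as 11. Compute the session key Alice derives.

70

Shared key K = 11^19 mod 223.
11^1 ≡ 11 (mod 223)
11^2 = (11^1)^2 ≡ 11^2 = 121 ≡ 121 (mod 223)
11^4 = (11^2)^2 ≡ 121^2 = 14641 ≡ 146 (mod 223)
11^8 = (11^4)^2 ≡ 146^2 = 21316 ≡ 131 (mod 223)
11^16 = (11^8)^2 ≡ 131^2 = 17161 ≡ 213 (mod 223)
11^19 = 11^16 · 11^2 · 11^1 ≡ 213 · 121 · 11 ≡ 70 (mod 223).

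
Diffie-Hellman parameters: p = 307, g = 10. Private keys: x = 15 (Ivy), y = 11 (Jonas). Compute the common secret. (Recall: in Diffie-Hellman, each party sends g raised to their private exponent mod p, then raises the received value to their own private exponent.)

70

Jonas sends B = g^y mod p = 10^11 mod 307.
10^1 ≡ 10 (mod 307)
10^2 = (10^1)^2 ≡ 10^2 = 100 ≡ 100 (mod 307)
10^4 = (10^2)^2 ≡ 100^2 = 10000 ≡ 176 (mod 307)
10^8 = (10^4)^2 ≡ 176^2 = 30976 ≡ 276 (mod 307)
10^11 = 10^8 · 10^2 · 10^1 ≡ 276 · 100 · 10 ≡ 7 (mod 307).
So B = 7. Ivy then computes K = B^x mod p = 7^15 mod 307.
7^1 ≡ 7 (mod 307)
7^2 = (7^1)^2 ≡ 7^2 = 49 ≡ 49 (mod 307)
7^4 = (7^2)^2 ≡ 49^2 = 2401 ≡ 252 (mod 307)
7^8 = (7^4)^2 ≡ 252^2 = 63504 ≡ 262 (mod 307)
7^15 = 7^8 · 7^4 · 7^2 · 7^1 ≡ 262 · 252 · 49 · 7 ≡ 70 (mod 307).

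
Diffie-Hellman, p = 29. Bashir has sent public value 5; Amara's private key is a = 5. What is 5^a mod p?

22

Shared key K = 5^5 mod 29.
5^1 ≡ 5 (mod 29)
5^2 = (5^1)^2 ≡ 5^2 = 25 ≡ 25 (mod 29)
5^4 = (5^2)^2 ≡ 25^2 = 625 ≡ 16 (mod 29)
5^5 = 5^4 · 5^1 ≡ 16 · 5 ≡ 22 (mod 29).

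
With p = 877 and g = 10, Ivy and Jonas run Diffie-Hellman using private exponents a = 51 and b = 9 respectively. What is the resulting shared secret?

93

Jonas sends B = g^b mod p = 10^9 mod 877.
10^1 ≡ 10 (mod 877)
10^2 = (10^1)^2 ≡ 10^2 = 100 ≡ 100 (mod 877)
10^4 = (10^2)^2 ≡ 100^2 = 10000 ≡ 353 (mod 877)
10^8 = (10^4)^2 ≡ 353^2 = 124609 ≡ 75 (mod 877)
10^9 = 10^8 · 10^1 ≡ 75 · 10 ≡ 750 (mod 877).
So B = 750. Ivy then computes K = B^a mod p = 750^51 mod 877.
750^1 ≡ 750 (mod 877)
750^2 = (750^1)^2 ≡ 750^2 = 562500 ≡ 343 (mod 877)
750^4 = (750^2)^2 ≡ 343^2 = 117649 ≡ 131 (mod 877)
750^8 = (750^4)^2 ≡ 131^2 = 17161 ≡ 498 (mod 877)
750^16 = (750^8)^2 ≡ 498^2 = 248004 ≡ 690 (mod 877)
750^32 = (750^16)^2 ≡ 690^2 = 476100 ≡ 766 (mod 877)
750^51 = 750^32 · 750^16 · 750^2 · 750^1 ≡ 766 · 690 · 343 · 750 ≡ 93 (mod 877).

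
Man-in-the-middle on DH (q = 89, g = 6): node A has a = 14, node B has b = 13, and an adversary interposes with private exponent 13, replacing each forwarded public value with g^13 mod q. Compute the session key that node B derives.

23

Node B receives an adversary's public value M = 6^13 mod 89 instead of the honest one.
6^1 ≡ 6 (mod 89)
6^2 = (6^1)^2 ≡ 6^2 = 36 ≡ 36 (mod 89)
6^4 = (6^2)^2 ≡ 36^2 = 1296 ≡ 50 (mod 89)
6^8 = (6^4)^2 ≡ 50^2 = 2500 ≡ 8 (mod 89)
6^13 = 6^8 · 6^4 · 6^1 ≡ 8 · 50 · 6 ≡ 86 (mod 89).
So M = 86. Node B computes K = M^13 mod 89.
86^1 ≡ 86 (mod 89)
86^2 = (86^1)^2 ≡ 86^2 = 7396 ≡ 9 (mod 89)
86^4 = (86^2)^2 ≡ 9^2 = 81 ≡ 81 (mod 89)
86^8 = (86^4)^2 ≡ 81^2 = 6561 ≡ 64 (mod 89)
86^13 = 86^8 · 86^4 · 86^1 ≡ 64 · 81 · 86 ≡ 23 (mod 89).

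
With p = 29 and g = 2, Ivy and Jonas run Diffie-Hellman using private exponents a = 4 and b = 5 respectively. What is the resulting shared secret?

Ivy sends A = g^a mod p = 2^4 mod 29.
2^1 ≡ 2 (mod 29)
2^2 = (2^1)^2 ≡ 2^2 = 4 ≡ 4 (mod 29)
2^4 = (2^2)^2 ≡ 4^2 = 16 ≡ 16 (mod 29)
So A = 16. Jonas then computes K = A^b mod p = 16^5 mod 29.
16^1 ≡ 16 (mod 29)
16^2 = (16^1)^2 ≡ 16^2 = 256 ≡ 24 (mod 29)
16^4 = (16^2)^2 ≡ 24^2 = 576 ≡ 25 (mod 29)
16^5 = 16^4 · 16^1 ≡ 25 · 16 ≡ 23 (mod 29).

23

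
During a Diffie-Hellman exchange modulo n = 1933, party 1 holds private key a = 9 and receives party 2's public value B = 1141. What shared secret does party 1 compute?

1112

Shared key K = 1141^9 mod 1933.
1141^1 ≡ 1141 (mod 1933)
1141^2 = (1141^1)^2 ≡ 1141^2 = 1301881 ≡ 972 (mod 1933)
1141^4 = (1141^2)^2 ≡ 972^2 = 944784 ≡ 1480 (mod 1933)
1141^8 = (1141^4)^2 ≡ 1480^2 = 2190400 ≡ 311 (mod 1933)
1141^9 = 1141^8 · 1141^1 ≡ 311 · 1141 ≡ 1112 (mod 1933).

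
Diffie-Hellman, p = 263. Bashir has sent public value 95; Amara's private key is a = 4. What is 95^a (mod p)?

51

Shared key K = 95^4 mod 263.
95^1 ≡ 95 (mod 263)
95^2 = (95^1)^2 ≡ 95^2 = 9025 ≡ 83 (mod 263)
95^4 = (95^2)^2 ≡ 83^2 = 6889 ≡ 51 (mod 263)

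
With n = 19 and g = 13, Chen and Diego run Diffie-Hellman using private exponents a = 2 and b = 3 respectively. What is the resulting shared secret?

Chen sends A = g^a mod n = 13^2 mod 19.
13^1 ≡ 13 (mod 19)
13^2 = (13^1)^2 ≡ 13^2 = 169 ≡ 17 (mod 19)
So A = 17. Diego then computes K = A^b mod n = 17^3 mod 19.
17^1 ≡ 17 (mod 19)
17^2 = (17^1)^2 ≡ 17^2 = 289 ≡ 4 (mod 19)
17^3 = 17^2 · 17^1 ≡ 4 · 17 ≡ 11 (mod 19).

11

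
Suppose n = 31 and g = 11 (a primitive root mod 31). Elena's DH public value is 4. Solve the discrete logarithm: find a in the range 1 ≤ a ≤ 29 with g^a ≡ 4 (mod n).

6

Try successive powers of 11 modulo 31:
11^1 ≡ 11
11^2 ≡ 28
11^3 ≡ 29
11^4 ≡ 9
11^5 ≡ 6
11^6 ≡ 4
Found: a = 6.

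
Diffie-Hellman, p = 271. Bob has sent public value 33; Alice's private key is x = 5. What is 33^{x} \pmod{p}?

12

Shared key K = 33^5 mod 271.
33^1 ≡ 33 (mod 271)
33^2 = (33^1)^2 ≡ 33^2 = 1089 ≡ 5 (mod 271)
33^4 = (33^2)^2 ≡ 5^2 = 25 ≡ 25 (mod 271)
33^5 = 33^4 · 33^1 ≡ 25 · 33 ≡ 12 (mod 271).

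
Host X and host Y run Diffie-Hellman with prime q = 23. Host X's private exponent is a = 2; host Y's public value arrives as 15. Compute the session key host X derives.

Shared key K = 15^2 mod 23.
15^1 ≡ 15 (mod 23)
15^2 = (15^1)^2 ≡ 15^2 = 225 ≡ 18 (mod 23)

18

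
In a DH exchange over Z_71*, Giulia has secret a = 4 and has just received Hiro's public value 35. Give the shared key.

40

Shared key K = 35^4 mod 71.
35^1 ≡ 35 (mod 71)
35^2 = (35^1)^2 ≡ 35^2 = 1225 ≡ 18 (mod 71)
35^4 = (35^2)^2 ≡ 18^2 = 324 ≡ 40 (mod 71)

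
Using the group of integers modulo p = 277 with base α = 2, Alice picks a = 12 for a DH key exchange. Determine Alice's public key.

218

Public value = 2^12 mod 277.
2^1 ≡ 2 (mod 277)
2^2 = (2^1)^2 ≡ 2^2 = 4 ≡ 4 (mod 277)
2^4 = (2^2)^2 ≡ 4^2 = 16 ≡ 16 (mod 277)
2^8 = (2^4)^2 ≡ 16^2 = 256 ≡ 256 (mod 277)
2^12 = 2^8 · 2^4 ≡ 256 · 16 ≡ 218 (mod 277).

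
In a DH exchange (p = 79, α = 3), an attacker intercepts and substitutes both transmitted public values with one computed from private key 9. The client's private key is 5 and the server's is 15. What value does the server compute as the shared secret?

14

The server receives an attacker's public value M = 3^9 mod 79 instead of the honest one.
3^1 ≡ 3 (mod 79)
3^2 = (3^1)^2 ≡ 3^2 = 9 ≡ 9 (mod 79)
3^4 = (3^2)^2 ≡ 9^2 = 81 ≡ 2 (mod 79)
3^8 = (3^4)^2 ≡ 2^2 = 4 ≡ 4 (mod 79)
3^9 = 3^8 · 3^1 ≡ 4 · 3 ≡ 12 (mod 79).
So M = 12. The server computes K = M^15 mod 79.
12^1 ≡ 12 (mod 79)
12^2 = (12^1)^2 ≡ 12^2 = 144 ≡ 65 (mod 79)
12^4 = (12^2)^2 ≡ 65^2 = 4225 ≡ 38 (mod 79)
12^8 = (12^4)^2 ≡ 38^2 = 1444 ≡ 22 (mod 79)
12^15 = 12^8 · 12^4 · 12^2 · 12^1 ≡ 22 · 38 · 65 · 12 ≡ 14 (mod 79).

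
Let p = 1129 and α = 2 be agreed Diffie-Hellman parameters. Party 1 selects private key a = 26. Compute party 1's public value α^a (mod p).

Public value = 2^26 (mod 1129).
2^1 ≡ 2 (mod 1129)
2^2 = (2^1)^2 ≡ 2^2 = 4 ≡ 4 (mod 1129)
2^4 = (2^2)^2 ≡ 4^2 = 16 ≡ 16 (mod 1129)
2^8 = (2^4)^2 ≡ 16^2 = 256 ≡ 256 (mod 1129)
2^16 = (2^8)^2 ≡ 256^2 = 65536 ≡ 54 (mod 1129)
2^26 = 2^16 · 2^8 · 2^2 ≡ 54 · 256 · 4 ≡ 1104 (mod 1129).

1104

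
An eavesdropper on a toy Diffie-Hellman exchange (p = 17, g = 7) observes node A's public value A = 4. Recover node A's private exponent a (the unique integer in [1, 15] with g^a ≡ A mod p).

4

Try successive powers of 7 modulo 17:
7^1 ≡ 7
7^2 ≡ 15
7^3 ≡ 3
7^4 ≡ 4
Found: a = 4.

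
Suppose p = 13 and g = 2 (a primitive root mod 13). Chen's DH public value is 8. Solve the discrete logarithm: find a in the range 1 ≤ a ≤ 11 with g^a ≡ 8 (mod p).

3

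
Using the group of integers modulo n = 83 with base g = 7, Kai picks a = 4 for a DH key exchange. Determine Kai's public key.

77

Public value = 7^4 mod 83.
7^1 ≡ 7 (mod 83)
7^2 = (7^1)^2 ≡ 7^2 = 49 ≡ 49 (mod 83)
7^4 = (7^2)^2 ≡ 49^2 = 2401 ≡ 77 (mod 83)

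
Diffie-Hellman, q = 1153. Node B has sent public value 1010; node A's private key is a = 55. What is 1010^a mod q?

Shared key K = 1010^55 mod 1153.
1010^1 ≡ 1010 (mod 1153)
1010^2 = (1010^1)^2 ≡ 1010^2 = 1020100 ≡ 848 (mod 1153)
1010^4 = (1010^2)^2 ≡ 848^2 = 719104 ≡ 785 (mod 1153)
1010^8 = (1010^4)^2 ≡ 785^2 = 616225 ≡ 523 (mod 1153)
1010^16 = (1010^8)^2 ≡ 523^2 = 273529 ≡ 268 (mod 1153)
1010^32 = (1010^16)^2 ≡ 268^2 = 71824 ≡ 338 (mod 1153)
1010^55 = 1010^32 · 1010^16 · 1010^4 · 1010^2 · 1010^1 ≡ 338 · 268 · 785 · 848 · 1010 ≡ 348 (mod 1153).

348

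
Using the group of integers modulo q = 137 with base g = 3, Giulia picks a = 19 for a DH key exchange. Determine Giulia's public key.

Public value = 3^{19} \pmod{137}.
3^1 ≡ 3 (mod 137)
3^2 = (3^1)^2 ≡ 3^2 = 9 ≡ 9 (mod 137)
3^4 = (3^2)^2 ≡ 9^2 = 81 ≡ 81 (mod 137)
3^8 = (3^4)^2 ≡ 81^2 = 6561 ≡ 122 (mod 137)
3^16 = (3^8)^2 ≡ 122^2 = 14884 ≡ 88 (mod 137)
3^19 = 3^16 · 3^2 · 3^1 ≡ 88 · 9 · 3 ≡ 47 (mod 137).

47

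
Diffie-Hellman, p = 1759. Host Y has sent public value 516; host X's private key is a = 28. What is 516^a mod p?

Shared key K = 516^28 mod 1759.
516^1 ≡ 516 (mod 1759)
516^2 = (516^1)^2 ≡ 516^2 = 266256 ≡ 647 (mod 1759)
516^4 = (516^2)^2 ≡ 647^2 = 418609 ≡ 1726 (mod 1759)
516^8 = (516^4)^2 ≡ 1726^2 = 2979076 ≡ 1089 (mod 1759)
516^16 = (516^8)^2 ≡ 1089^2 = 1185921 ≡ 355 (mod 1759)
516^28 = 516^16 · 516^8 · 516^4 ≡ 355 · 1089 · 1726 ≡ 392 (mod 1759).

392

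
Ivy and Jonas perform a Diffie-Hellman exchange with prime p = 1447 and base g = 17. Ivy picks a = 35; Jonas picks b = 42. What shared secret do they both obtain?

Jonas sends B = g^b mod p = 17^42 mod 1447.
17^1 ≡ 17 (mod 1447)
17^2 = (17^1)^2 ≡ 17^2 = 289 ≡ 289 (mod 1447)
17^4 = (17^2)^2 ≡ 289^2 = 83521 ≡ 1042 (mod 1447)
17^8 = (17^4)^2 ≡ 1042^2 = 1085764 ≡ 514 (mod 1447)
17^16 = (17^8)^2 ≡ 514^2 = 264196 ≡ 842 (mod 1447)
17^32 = (17^16)^2 ≡ 842^2 = 708964 ≡ 1381 (mod 1447)
17^42 = 17^32 · 17^8 · 17^2 ≡ 1381 · 514 · 289 ≡ 836 (mod 1447).
So B = 836. Ivy then computes K = B^a mod p = 836^35 mod 1447.
836^1 ≡ 836 (mod 1447)
836^2 = (836^1)^2 ≡ 836^2 = 698896 ≡ 1442 (mod 1447)
836^4 = (836^2)^2 ≡ 1442^2 = 2079364 ≡ 25 (mod 1447)
836^8 = (836^4)^2 ≡ 25^2 = 625 ≡ 625 (mod 1447)
836^16 = (836^8)^2 ≡ 625^2 = 390625 ≡ 1382 (mod 1447)
836^32 = (836^16)^2 ≡ 1382^2 = 1909924 ≡ 1331 (mod 1447)
836^35 = 836^32 · 836^2 · 836^1 ≡ 1331 · 1442 · 836 ≡ 135 (mod 1447).

135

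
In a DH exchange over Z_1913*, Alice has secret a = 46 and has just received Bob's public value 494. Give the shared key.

126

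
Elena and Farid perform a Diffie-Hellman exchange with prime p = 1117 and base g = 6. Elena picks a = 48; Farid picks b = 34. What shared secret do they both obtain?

Farid sends B = g^b mod p = 6^34 mod 1117.
6^1 ≡ 6 (mod 1117)
6^2 = (6^1)^2 ≡ 6^2 = 36 ≡ 36 (mod 1117)
6^4 = (6^2)^2 ≡ 36^2 = 1296 ≡ 179 (mod 1117)
6^8 = (6^4)^2 ≡ 179^2 = 32041 ≡ 765 (mod 1117)
6^16 = (6^8)^2 ≡ 765^2 = 585225 ≡ 1034 (mod 1117)
6^32 = (6^16)^2 ≡ 1034^2 = 1069156 ≡ 187 (mod 1117)
6^34 = 6^32 · 6^2 ≡ 187 · 36 ≡ 30 (mod 1117).
So B = 30. Elena then computes K = B^a mod p = 30^48 mod 1117.
30^1 ≡ 30 (mod 1117)
30^2 = (30^1)^2 ≡ 30^2 = 900 ≡ 900 (mod 1117)
30^4 = (30^2)^2 ≡ 900^2 = 810000 ≡ 175 (mod 1117)
30^8 = (30^4)^2 ≡ 175^2 = 30625 ≡ 466 (mod 1117)
30^16 = (30^8)^2 ≡ 466^2 = 217156 ≡ 458 (mod 1117)
30^32 = (30^16)^2 ≡ 458^2 = 209764 ≡ 885 (mod 1117)
30^48 = 30^32 · 30^16 ≡ 885 · 458 ≡ 976 (mod 1117).

976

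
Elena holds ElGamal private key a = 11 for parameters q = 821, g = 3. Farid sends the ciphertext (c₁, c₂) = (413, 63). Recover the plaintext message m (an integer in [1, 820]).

Shared mask s = c₁^a mod q = 413^11 mod 821.
413^1 ≡ 413 (mod 821)
413^2 = (413^1)^2 ≡ 413^2 = 170569 ≡ 622 (mod 821)
413^4 = (413^2)^2 ≡ 622^2 = 386884 ≡ 193 (mod 821)
413^8 = (413^4)^2 ≡ 193^2 = 37249 ≡ 304 (mod 821)
413^11 = 413^8 · 413^2 · 413^1 ≡ 304 · 622 · 413 ≡ 645 (mod 821).
So s = 645; s⁻¹ ≡ 807 (mod 821).
m = c₂ · s⁻¹ mod 821 = 63 · 807 mod 821 = 760.

760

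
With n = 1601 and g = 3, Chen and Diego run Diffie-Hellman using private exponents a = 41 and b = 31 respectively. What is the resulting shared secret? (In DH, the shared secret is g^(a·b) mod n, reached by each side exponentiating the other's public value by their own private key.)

Chen sends A = g^a mod n = 3^41 mod 1601.
3^1 ≡ 3 (mod 1601)
3^2 = (3^1)^2 ≡ 3^2 = 9 ≡ 9 (mod 1601)
3^4 = (3^2)^2 ≡ 9^2 = 81 ≡ 81 (mod 1601)
3^8 = (3^4)^2 ≡ 81^2 = 6561 ≡ 157 (mod 1601)
3^16 = (3^8)^2 ≡ 157^2 = 24649 ≡ 634 (mod 1601)
3^32 = (3^16)^2 ≡ 634^2 = 401956 ≡ 105 (mod 1601)
3^41 = 3^32 · 3^8 · 3^1 ≡ 105 · 157 · 3 ≡ 1425 (mod 1601).
So A = 1425. Diego then computes K = A^b mod n = 1425^31 mod 1601.
1425^1 ≡ 1425 (mod 1601)
1425^2 = (1425^1)^2 ≡ 1425^2 = 2030625 ≡ 557 (mod 1601)
1425^4 = (1425^2)^2 ≡ 557^2 = 310249 ≡ 1256 (mod 1601)
1425^8 = (1425^4)^2 ≡ 1256^2 = 1577536 ≡ 551 (mod 1601)
1425^16 = (1425^8)^2 ≡ 551^2 = 303601 ≡ 1012 (mod 1601)
1425^31 = 1425^16 · 1425^8 · 1425^4 · 1425^2 · 1425^1 ≡ 1012 · 551 · 1256 · 557 · 1425 ≡ 585 (mod 1601).

585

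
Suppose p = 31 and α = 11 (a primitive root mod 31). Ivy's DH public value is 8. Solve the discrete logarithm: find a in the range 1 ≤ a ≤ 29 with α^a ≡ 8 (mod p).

24

Try successive powers of 11 modulo 31:
11^1 ≡ 11
11^2 ≡ 28
11^3 ≡ 29
11^4 ≡ 9
11^5 ≡ 6
11^6 ≡ 4
11^7 ≡ 13
11^8 ≡ 19
11^9 ≡ 23
11^10 ≡ 5
11^11 ≡ 24
11^12 ≡ 16
11^13 ≡ 21
11^14 ≡ 14
11^15 ≡ 30
11^16 ≡ 20
11^17 ≡ 3
11^18 ≡ 2
11^19 ≡ 22
11^20 ≡ 25
11^21 ≡ 27
11^22 ≡ 18
11^23 ≡ 12
11^24 ≡ 8
Found: a = 24.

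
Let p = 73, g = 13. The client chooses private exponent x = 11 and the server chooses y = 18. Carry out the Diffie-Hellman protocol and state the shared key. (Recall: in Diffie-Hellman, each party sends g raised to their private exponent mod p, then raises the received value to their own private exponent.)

27

The server sends B = g^y mod p = 13^18 mod 73.
13^1 ≡ 13 (mod 73)
13^2 = (13^1)^2 ≡ 13^2 = 169 ≡ 23 (mod 73)
13^4 = (13^2)^2 ≡ 23^2 = 529 ≡ 18 (mod 73)
13^8 = (13^4)^2 ≡ 18^2 = 324 ≡ 32 (mod 73)
13^16 = (13^8)^2 ≡ 32^2 = 1024 ≡ 2 (mod 73)
13^18 = 13^16 · 13^2 ≡ 2 · 23 ≡ 46 (mod 73).
So B = 46. The client then computes K = B^x mod p = 46^11 mod 73.
46^1 ≡ 46 (mod 73)
46^2 = (46^1)^2 ≡ 46^2 = 2116 ≡ 72 (mod 73)
46^4 = (46^2)^2 ≡ 72^2 = 5184 ≡ 1 (mod 73)
46^8 = (46^4)^2 ≡ 1^2 = 1 ≡ 1 (mod 73)
46^11 = 46^8 · 46^2 · 46^1 ≡ 1 · 72 · 46 ≡ 27 (mod 73).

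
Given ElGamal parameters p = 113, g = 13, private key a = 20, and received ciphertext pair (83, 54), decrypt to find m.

38

Shared mask s = c₁^a mod p = 83^20 mod 113.
83^1 ≡ 83 (mod 113)
83^2 = (83^1)^2 ≡ 83^2 = 6889 ≡ 109 (mod 113)
83^4 = (83^2)^2 ≡ 109^2 = 11881 ≡ 16 (mod 113)
83^8 = (83^4)^2 ≡ 16^2 = 256 ≡ 30 (mod 113)
83^16 = (83^8)^2 ≡ 30^2 = 900 ≡ 109 (mod 113)
83^20 = 83^16 · 83^4 ≡ 109 · 16 ≡ 49 (mod 113).
So s = 49; s⁻¹ ≡ 30 (mod 113).
m = c₂ · s⁻¹ mod 113 = 54 · 30 mod 113 = 38.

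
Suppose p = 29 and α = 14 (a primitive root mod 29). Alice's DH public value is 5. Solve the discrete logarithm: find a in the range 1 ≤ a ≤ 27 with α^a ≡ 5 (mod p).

6

Try successive powers of 14 modulo 29:
14^1 ≡ 14
14^2 ≡ 22
14^3 ≡ 18
14^4 ≡ 20
14^5 ≡ 19
14^6 ≡ 5
Found: a = 6.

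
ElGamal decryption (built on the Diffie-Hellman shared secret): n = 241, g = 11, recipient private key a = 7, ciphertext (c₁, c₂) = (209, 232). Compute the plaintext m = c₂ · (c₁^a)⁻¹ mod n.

223

Shared mask s = c₁^a mod n = 209^7 mod 241.
209^1 ≡ 209 (mod 241)
209^2 = (209^1)^2 ≡ 209^2 = 43681 ≡ 60 (mod 241)
209^4 = (209^2)^2 ≡ 60^2 = 3600 ≡ 226 (mod 241)
209^7 = 209^4 · 209^2 · 209^1 ≡ 226 · 60 · 209 ≡ 121 (mod 241).
So s = 121; s⁻¹ ≡ 2 (mod 241).
m = c₂ · s⁻¹ mod 241 = 232 · 2 mod 241 = 223.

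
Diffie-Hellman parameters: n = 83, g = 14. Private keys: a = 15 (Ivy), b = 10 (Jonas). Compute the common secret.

Jonas sends B = g^b mod n = 14^10 mod 83.
14^1 ≡ 14 (mod 83)
14^2 = (14^1)^2 ≡ 14^2 = 196 ≡ 30 (mod 83)
14^4 = (14^2)^2 ≡ 30^2 = 900 ≡ 70 (mod 83)
14^8 = (14^4)^2 ≡ 70^2 = 4900 ≡ 3 (mod 83)
14^10 = 14^8 · 14^2 ≡ 3 · 30 ≡ 7 (mod 83).
So B = 7. Ivy then computes K = B^a mod n = 7^15 mod 83.
7^1 ≡ 7 (mod 83)
7^2 = (7^1)^2 ≡ 7^2 = 49 ≡ 49 (mod 83)
7^4 = (7^2)^2 ≡ 49^2 = 2401 ≡ 77 (mod 83)
7^8 = (7^4)^2 ≡ 77^2 = 5929 ≡ 36 (mod 83)
7^15 = 7^8 · 7^4 · 7^2 · 7^1 ≡ 36 · 77 · 49 · 7 ≡ 31 (mod 83).

31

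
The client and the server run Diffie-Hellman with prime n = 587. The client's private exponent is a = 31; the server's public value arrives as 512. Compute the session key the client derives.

Shared key K = 512^31 mod 587.
512^1 ≡ 512 (mod 587)
512^2 = (512^1)^2 ≡ 512^2 = 262144 ≡ 342 (mod 587)
512^4 = (512^2)^2 ≡ 342^2 = 116964 ≡ 151 (mod 587)
512^8 = (512^4)^2 ≡ 151^2 = 22801 ≡ 495 (mod 587)
512^16 = (512^8)^2 ≡ 495^2 = 245025 ≡ 246 (mod 587)
512^31 = 512^16 · 512^8 · 512^4 · 512^2 · 512^1 ≡ 246 · 495 · 151 · 342 · 512 ≡ 508 (mod 587).

508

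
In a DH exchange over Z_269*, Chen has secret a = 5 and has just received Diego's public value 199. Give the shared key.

Shared key K = 199^5 mod 269.
199^1 ≡ 199 (mod 269)
199^2 = (199^1)^2 ≡ 199^2 = 39601 ≡ 58 (mod 269)
199^4 = (199^2)^2 ≡ 58^2 = 3364 ≡ 136 (mod 269)
199^5 = 199^4 · 199^1 ≡ 136 · 199 ≡ 164 (mod 269).

164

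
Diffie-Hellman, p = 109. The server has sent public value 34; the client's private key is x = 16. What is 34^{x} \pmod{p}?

Shared key K = 34^16 mod 109.
34^1 ≡ 34 (mod 109)
34^2 = (34^1)^2 ≡ 34^2 = 1156 ≡ 66 (mod 109)
34^4 = (34^2)^2 ≡ 66^2 = 4356 ≡ 105 (mod 109)
34^8 = (34^4)^2 ≡ 105^2 = 11025 ≡ 16 (mod 109)
34^16 = (34^8)^2 ≡ 16^2 = 256 ≡ 38 (mod 109)

38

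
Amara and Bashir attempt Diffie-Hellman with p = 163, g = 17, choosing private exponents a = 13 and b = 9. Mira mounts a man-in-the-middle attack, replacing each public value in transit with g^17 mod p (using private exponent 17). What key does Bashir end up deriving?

Bashir receives Mira's public value M = 17^17 mod 163 instead of the honest one.
17^1 ≡ 17 (mod 163)
17^2 = (17^1)^2 ≡ 17^2 = 289 ≡ 126 (mod 163)
17^4 = (17^2)^2 ≡ 126^2 = 15876 ≡ 65 (mod 163)
17^8 = (17^4)^2 ≡ 65^2 = 4225 ≡ 150 (mod 163)
17^16 = (17^8)^2 ≡ 150^2 = 22500 ≡ 6 (mod 163)
17^17 = 17^16 · 17^1 ≡ 6 · 17 ≡ 102 (mod 163).
So M = 102. Bashir computes K = M^9 mod 163.
102^1 ≡ 102 (mod 163)
102^2 = (102^1)^2 ≡ 102^2 = 10404 ≡ 135 (mod 163)
102^4 = (102^2)^2 ≡ 135^2 = 18225 ≡ 132 (mod 163)
102^8 = (102^4)^2 ≡ 132^2 = 17424 ≡ 146 (mod 163)
102^9 = 102^8 · 102^1 ≡ 146 · 102 ≡ 59 (mod 163).

59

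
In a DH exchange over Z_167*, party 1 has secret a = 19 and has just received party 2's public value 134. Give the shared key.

Shared key K = 134^19 mod 167.
134^1 ≡ 134 (mod 167)
134^2 = (134^1)^2 ≡ 134^2 = 17956 ≡ 87 (mod 167)
134^4 = (134^2)^2 ≡ 87^2 = 7569 ≡ 54 (mod 167)
134^8 = (134^4)^2 ≡ 54^2 = 2916 ≡ 77 (mod 167)
134^16 = (134^8)^2 ≡ 77^2 = 5929 ≡ 84 (mod 167)
134^19 = 134^16 · 134^2 · 134^1 ≡ 84 · 87 · 134 ≡ 151 (mod 167).

151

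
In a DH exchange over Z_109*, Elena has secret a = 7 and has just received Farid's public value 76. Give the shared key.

33

Shared key K = 76^7 mod 109.
76^1 ≡ 76 (mod 109)
76^2 = (76^1)^2 ≡ 76^2 = 5776 ≡ 108 (mod 109)
76^4 = (76^2)^2 ≡ 108^2 = 11664 ≡ 1 (mod 109)
76^7 = 76^4 · 76^2 · 76^1 ≡ 1 · 108 · 76 ≡ 33 (mod 109).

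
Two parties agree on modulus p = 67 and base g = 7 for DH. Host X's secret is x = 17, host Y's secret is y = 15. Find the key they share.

53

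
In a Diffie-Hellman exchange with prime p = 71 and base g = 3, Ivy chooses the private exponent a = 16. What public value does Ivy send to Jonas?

Public value = 3^16 mod 71.
3^1 ≡ 3 (mod 71)
3^2 = (3^1)^2 ≡ 3^2 = 9 ≡ 9 (mod 71)
3^4 = (3^2)^2 ≡ 9^2 = 81 ≡ 10 (mod 71)
3^8 = (3^4)^2 ≡ 10^2 = 100 ≡ 29 (mod 71)
3^16 = (3^8)^2 ≡ 29^2 = 841 ≡ 60 (mod 71)

60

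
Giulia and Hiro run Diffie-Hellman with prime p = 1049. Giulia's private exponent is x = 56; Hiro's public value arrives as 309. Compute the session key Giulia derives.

933

Shared key K = 309^56 mod 1049.
309^1 ≡ 309 (mod 1049)
309^2 = (309^1)^2 ≡ 309^2 = 95481 ≡ 22 (mod 1049)
309^4 = (309^2)^2 ≡ 22^2 = 484 ≡ 484 (mod 1049)
309^8 = (309^4)^2 ≡ 484^2 = 234256 ≡ 329 (mod 1049)
309^16 = (309^8)^2 ≡ 329^2 = 108241 ≡ 194 (mod 1049)
309^32 = (309^16)^2 ≡ 194^2 = 37636 ≡ 921 (mod 1049)
309^56 = 309^32 · 309^16 · 309^8 ≡ 921 · 194 · 329 ≡ 933 (mod 1049).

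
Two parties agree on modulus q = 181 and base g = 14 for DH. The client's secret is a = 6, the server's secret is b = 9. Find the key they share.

The server sends B = g^b mod q = 14^9 mod 181.
14^1 ≡ 14 (mod 181)
14^2 = (14^1)^2 ≡ 14^2 = 196 ≡ 15 (mod 181)
14^4 = (14^2)^2 ≡ 15^2 = 225 ≡ 44 (mod 181)
14^8 = (14^4)^2 ≡ 44^2 = 1936 ≡ 126 (mod 181)
14^9 = 14^8 · 14^1 ≡ 126 · 14 ≡ 135 (mod 181).
So B = 135. The client then computes K = B^a mod q = 135^6 mod 181.
135^1 ≡ 135 (mod 181)
135^2 = (135^1)^2 ≡ 135^2 = 18225 ≡ 125 (mod 181)
135^4 = (135^2)^2 ≡ 125^2 = 15625 ≡ 59 (mod 181)
135^6 = 135^4 · 135^2 ≡ 59 · 125 ≡ 135 (mod 181).

135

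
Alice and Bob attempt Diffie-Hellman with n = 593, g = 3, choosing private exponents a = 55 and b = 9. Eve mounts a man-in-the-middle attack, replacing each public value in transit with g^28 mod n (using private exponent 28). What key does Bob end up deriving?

Bob receives Eve's public value M = 3^28 mod 593 instead of the honest one.
3^1 ≡ 3 (mod 593)
3^2 = (3^1)^2 ≡ 3^2 = 9 ≡ 9 (mod 593)
3^4 = (3^2)^2 ≡ 9^2 = 81 ≡ 81 (mod 593)
3^8 = (3^4)^2 ≡ 81^2 = 6561 ≡ 38 (mod 593)
3^16 = (3^8)^2 ≡ 38^2 = 1444 ≡ 258 (mod 593)
3^28 = 3^16 · 3^8 · 3^4 ≡ 258 · 38 · 81 ≡ 97 (mod 593).
So M = 97. Bob computes K = M^9 mod 593.
97^1 ≡ 97 (mod 593)
97^2 = (97^1)^2 ≡ 97^2 = 9409 ≡ 514 (mod 593)
97^4 = (97^2)^2 ≡ 514^2 = 264196 ≡ 311 (mod 593)
97^8 = (97^4)^2 ≡ 311^2 = 96721 ≡ 62 (mod 593)
97^9 = 97^8 · 97^1 ≡ 62 · 97 ≡ 84 (mod 593).

84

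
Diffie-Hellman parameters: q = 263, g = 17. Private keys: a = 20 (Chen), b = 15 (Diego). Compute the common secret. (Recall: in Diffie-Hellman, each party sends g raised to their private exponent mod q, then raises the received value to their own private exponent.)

132

Chen sends A = g^a mod q = 17^20 mod 263.
17^1 ≡ 17 (mod 263)
17^2 = (17^1)^2 ≡ 17^2 = 289 ≡ 26 (mod 263)
17^4 = (17^2)^2 ≡ 26^2 = 676 ≡ 150 (mod 263)
17^8 = (17^4)^2 ≡ 150^2 = 22500 ≡ 145 (mod 263)
17^16 = (17^8)^2 ≡ 145^2 = 21025 ≡ 248 (mod 263)
17^20 = 17^16 · 17^4 ≡ 248 · 150 ≡ 117 (mod 263).
So A = 117. Diego then computes K = A^b mod q = 117^15 mod 263.
117^1 ≡ 117 (mod 263)
117^2 = (117^1)^2 ≡ 117^2 = 13689 ≡ 13 (mod 263)
117^4 = (117^2)^2 ≡ 13^2 = 169 ≡ 169 (mod 263)
117^8 = (117^4)^2 ≡ 169^2 = 28561 ≡ 157 (mod 263)
117^15 = 117^8 · 117^4 · 117^2 · 117^1 ≡ 157 · 169 · 13 · 117 ≡ 132 (mod 263).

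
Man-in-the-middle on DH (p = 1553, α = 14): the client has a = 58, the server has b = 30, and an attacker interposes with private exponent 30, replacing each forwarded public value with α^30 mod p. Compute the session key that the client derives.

The client receives an attacker's public value M = 14^30 mod 1553 instead of the honest one.
14^1 ≡ 14 (mod 1553)
14^2 = (14^1)^2 ≡ 14^2 = 196 ≡ 196 (mod 1553)
14^4 = (14^2)^2 ≡ 196^2 = 38416 ≡ 1144 (mod 1553)
14^8 = (14^4)^2 ≡ 1144^2 = 1308736 ≡ 1110 (mod 1553)
14^16 = (14^8)^2 ≡ 1110^2 = 1232100 ≡ 571 (mod 1553)
14^30 = 14^16 · 14^8 · 14^4 · 14^2 ≡ 571 · 1110 · 1144 · 196 ≡ 1402 (mod 1553).
So M = 1402. The client computes K = M^58 mod 1553.
1402^1 ≡ 1402 (mod 1553)
1402^2 = (1402^1)^2 ≡ 1402^2 = 1965604 ≡ 1059 (mod 1553)
1402^4 = (1402^2)^2 ≡ 1059^2 = 1121481 ≡ 215 (mod 1553)
1402^8 = (1402^4)^2 ≡ 215^2 = 46225 ≡ 1188 (mod 1553)
1402^16 = (1402^8)^2 ≡ 1188^2 = 1411344 ≡ 1220 (mod 1553)
1402^32 = (1402^16)^2 ≡ 1220^2 = 1488400 ≡ 626 (mod 1553)
1402^58 = 1402^32 · 1402^16 · 1402^8 · 1402^2 ≡ 626 · 1220 · 1188 · 1059 ≡ 1342 (mod 1553).

1342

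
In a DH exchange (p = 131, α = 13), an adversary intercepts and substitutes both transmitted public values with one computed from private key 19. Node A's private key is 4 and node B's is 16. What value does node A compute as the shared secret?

123

Node A receives an adversary's public value M = 13^19 mod 131 instead of the honest one.
13^1 ≡ 13 (mod 131)
13^2 = (13^1)^2 ≡ 13^2 = 169 ≡ 38 (mod 131)
13^4 = (13^2)^2 ≡ 38^2 = 1444 ≡ 3 (mod 131)
13^8 = (13^4)^2 ≡ 3^2 = 9 ≡ 9 (mod 131)
13^16 = (13^8)^2 ≡ 9^2 = 81 ≡ 81 (mod 131)
13^19 = 13^16 · 13^2 · 13^1 ≡ 81 · 38 · 13 ≡ 59 (mod 131).
So M = 59. Node A computes K = M^4 mod 131.
59^1 ≡ 59 (mod 131)
59^2 = (59^1)^2 ≡ 59^2 = 3481 ≡ 75 (mod 131)
59^4 = (59^2)^2 ≡ 75^2 = 5625 ≡ 123 (mod 131)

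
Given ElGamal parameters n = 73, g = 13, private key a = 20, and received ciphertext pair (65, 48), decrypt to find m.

Shared mask s = c₁^a mod n = 65^20 mod 73.
65^1 ≡ 65 (mod 73)
65^2 = (65^1)^2 ≡ 65^2 = 4225 ≡ 64 (mod 73)
65^4 = (65^2)^2 ≡ 64^2 = 4096 ≡ 8 (mod 73)
65^8 = (65^4)^2 ≡ 8^2 = 64 ≡ 64 (mod 73)
65^16 = (65^8)^2 ≡ 64^2 = 4096 ≡ 8 (mod 73)
65^20 = 65^16 · 65^4 ≡ 8 · 8 ≡ 64 (mod 73).
So s = 64; s⁻¹ ≡ 8 (mod 73).
m = c₂ · s⁻¹ mod 73 = 48 · 8 mod 73 = 19.

19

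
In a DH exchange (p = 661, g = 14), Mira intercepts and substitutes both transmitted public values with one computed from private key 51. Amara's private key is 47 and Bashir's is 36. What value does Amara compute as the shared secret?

Amara receives Mira's public value M = 14^51 mod 661 instead of the honest one.
14^1 ≡ 14 (mod 661)
14^2 = (14^1)^2 ≡ 14^2 = 196 ≡ 196 (mod 661)
14^4 = (14^2)^2 ≡ 196^2 = 38416 ≡ 78 (mod 661)
14^8 = (14^4)^2 ≡ 78^2 = 6084 ≡ 135 (mod 661)
14^16 = (14^8)^2 ≡ 135^2 = 18225 ≡ 378 (mod 661)
14^32 = (14^16)^2 ≡ 378^2 = 142884 ≡ 108 (mod 661)
14^51 = 14^32 · 14^16 · 14^2 · 14^1 ≡ 108 · 378 · 196 · 14 ≡ 64 (mod 661).
So M = 64. Amara computes K = M^47 mod 661.
64^1 ≡ 64 (mod 661)
64^2 = (64^1)^2 ≡ 64^2 = 4096 ≡ 130 (mod 661)
64^4 = (64^2)^2 ≡ 130^2 = 16900 ≡ 375 (mod 661)
64^8 = (64^4)^2 ≡ 375^2 = 140625 ≡ 493 (mod 661)
64^16 = (64^8)^2 ≡ 493^2 = 243049 ≡ 462 (mod 661)
64^32 = (64^16)^2 ≡ 462^2 = 213444 ≡ 602 (mod 661)
64^47 = 64^32 · 64^8 · 64^4 · 64^2 · 64^1 ≡ 602 · 493 · 375 · 130 · 64 ≡ 421 (mod 661).

421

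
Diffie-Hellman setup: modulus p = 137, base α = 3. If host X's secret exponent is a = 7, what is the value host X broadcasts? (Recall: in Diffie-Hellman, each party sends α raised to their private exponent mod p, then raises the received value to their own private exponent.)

Public value = 3^7 mod 137.
3^1 ≡ 3 (mod 137)
3^2 = (3^1)^2 ≡ 3^2 = 9 ≡ 9 (mod 137)
3^4 = (3^2)^2 ≡ 9^2 = 81 ≡ 81 (mod 137)
3^7 = 3^4 · 3^2 · 3^1 ≡ 81 · 9 · 3 ≡ 132 (mod 137).

132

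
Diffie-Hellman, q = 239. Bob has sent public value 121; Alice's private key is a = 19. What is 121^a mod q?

Shared key K = 121^19 mod 239.
121^1 ≡ 121 (mod 239)
121^2 = (121^1)^2 ≡ 121^2 = 14641 ≡ 62 (mod 239)
121^4 = (121^2)^2 ≡ 62^2 = 3844 ≡ 20 (mod 239)
121^8 = (121^4)^2 ≡ 20^2 = 400 ≡ 161 (mod 239)
121^16 = (121^8)^2 ≡ 161^2 = 25921 ≡ 109 (mod 239)
121^19 = 121^16 · 121^2 · 121^1 ≡ 109 · 62 · 121 ≡ 99 (mod 239).

99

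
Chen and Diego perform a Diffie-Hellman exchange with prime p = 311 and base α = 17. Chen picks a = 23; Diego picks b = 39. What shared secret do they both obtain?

Diego sends B = α^b mod p = 17^39 mod 311.
17^1 ≡ 17 (mod 311)
17^2 = (17^1)^2 ≡ 17^2 = 289 ≡ 289 (mod 311)
17^4 = (17^2)^2 ≡ 289^2 = 83521 ≡ 173 (mod 311)
17^8 = (17^4)^2 ≡ 173^2 = 29929 ≡ 73 (mod 311)
17^16 = (17^8)^2 ≡ 73^2 = 5329 ≡ 42 (mod 311)
17^32 = (17^16)^2 ≡ 42^2 = 1764 ≡ 209 (mod 311)
17^39 = 17^32 · 17^4 · 17^2 · 17^1 ≡ 209 · 173 · 289 · 17 ≡ 184 (mod 311).
So B = 184. Chen then computes K = B^a mod p = 184^23 mod 311.
184^1 ≡ 184 (mod 311)
184^2 = (184^1)^2 ≡ 184^2 = 33856 ≡ 268 (mod 311)
184^4 = (184^2)^2 ≡ 268^2 = 71824 ≡ 294 (mod 311)
184^8 = (184^4)^2 ≡ 294^2 = 86436 ≡ 289 (mod 311)
184^16 = (184^8)^2 ≡ 289^2 = 83521 ≡ 173 (mod 311)
184^23 = 184^16 · 184^4 · 184^2 · 184^1 ≡ 173 · 294 · 268 · 184 ≡ 172 (mod 311).

172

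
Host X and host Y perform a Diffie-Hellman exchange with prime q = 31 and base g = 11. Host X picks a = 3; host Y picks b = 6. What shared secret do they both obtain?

Host Y sends B = g^b mod q = 11^6 mod 31.
11^1 ≡ 11 (mod 31)
11^2 = (11^1)^2 ≡ 11^2 = 121 ≡ 28 (mod 31)
11^4 = (11^2)^2 ≡ 28^2 = 784 ≡ 9 (mod 31)
11^6 = 11^4 · 11^2 ≡ 9 · 28 ≡ 4 (mod 31).
So B = 4. Host X then computes K = B^a mod q = 4^3 mod 31.
4^1 ≡ 4 (mod 31)
4^2 = (4^1)^2 ≡ 4^2 = 16 ≡ 16 (mod 31)
4^3 = 4^2 · 4^1 ≡ 16 · 4 ≡ 2 (mod 31).

2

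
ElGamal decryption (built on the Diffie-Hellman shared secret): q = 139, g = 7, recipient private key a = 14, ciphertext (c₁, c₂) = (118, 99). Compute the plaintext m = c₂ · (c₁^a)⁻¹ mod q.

Shared mask s = c₁^a mod q = 118^14 mod 139.
118^1 ≡ 118 (mod 139)
118^2 = (118^1)^2 ≡ 118^2 = 13924 ≡ 24 (mod 139)
118^4 = (118^2)^2 ≡ 24^2 = 576 ≡ 20 (mod 139)
118^8 = (118^4)^2 ≡ 20^2 = 400 ≡ 122 (mod 139)
118^14 = 118^8 · 118^4 · 118^2 ≡ 122 · 20 · 24 ≡ 41 (mod 139).
So s = 41; s⁻¹ ≡ 78 (mod 139).
m = c₂ · s⁻¹ mod 139 = 99 · 78 mod 139 = 77.

77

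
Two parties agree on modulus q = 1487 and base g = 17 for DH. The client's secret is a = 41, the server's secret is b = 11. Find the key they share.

190

The server sends B = g^b mod q = 17^11 mod 1487.
17^1 ≡ 17 (mod 1487)
17^2 = (17^1)^2 ≡ 17^2 = 289 ≡ 289 (mod 1487)
17^4 = (17^2)^2 ≡ 289^2 = 83521 ≡ 249 (mod 1487)
17^8 = (17^4)^2 ≡ 249^2 = 62001 ≡ 1034 (mod 1487)
17^11 = 17^8 · 17^2 · 17^1 ≡ 1034 · 289 · 17 ≡ 450 (mod 1487).
So B = 450. The client then computes K = B^a mod q = 450^41 mod 1487.
450^1 ≡ 450 (mod 1487)
450^2 = (450^1)^2 ≡ 450^2 = 202500 ≡ 268 (mod 1487)
450^4 = (450^2)^2 ≡ 268^2 = 71824 ≡ 448 (mod 1487)
450^8 = (450^4)^2 ≡ 448^2 = 200704 ≡ 1446 (mod 1487)
450^16 = (450^8)^2 ≡ 1446^2 = 2090916 ≡ 194 (mod 1487)
450^32 = (450^16)^2 ≡ 194^2 = 37636 ≡ 461 (mod 1487)
450^41 = 450^32 · 450^8 · 450^1 ≡ 461 · 1446 · 450 ≡ 190 (mod 1487).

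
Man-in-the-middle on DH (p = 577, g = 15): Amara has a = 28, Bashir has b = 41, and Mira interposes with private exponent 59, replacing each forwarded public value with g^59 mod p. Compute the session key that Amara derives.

108

Amara receives Mira's public value M = 15^59 mod 577 instead of the honest one.
15^1 ≡ 15 (mod 577)
15^2 = (15^1)^2 ≡ 15^2 = 225 ≡ 225 (mod 577)
15^4 = (15^2)^2 ≡ 225^2 = 50625 ≡ 426 (mod 577)
15^8 = (15^4)^2 ≡ 426^2 = 181476 ≡ 298 (mod 577)
15^16 = (15^8)^2 ≡ 298^2 = 88804 ≡ 523 (mod 577)
15^32 = (15^16)^2 ≡ 523^2 = 273529 ≡ 31 (mod 577)
15^59 = 15^32 · 15^16 · 15^8 · 15^2 · 15^1 ≡ 31 · 523 · 298 · 225 · 15 ≡ 492 (mod 577).
So M = 492. Amara computes K = M^28 mod 577.
492^1 ≡ 492 (mod 577)
492^2 = (492^1)^2 ≡ 492^2 = 242064 ≡ 301 (mod 577)
492^4 = (492^2)^2 ≡ 301^2 = 90601 ≡ 12 (mod 577)
492^8 = (492^4)^2 ≡ 12^2 = 144 ≡ 144 (mod 577)
492^16 = (492^8)^2 ≡ 144^2 = 20736 ≡ 541 (mod 577)
492^28 = 492^16 · 492^8 · 492^4 ≡ 541 · 144 · 12 ≡ 108 (mod 577).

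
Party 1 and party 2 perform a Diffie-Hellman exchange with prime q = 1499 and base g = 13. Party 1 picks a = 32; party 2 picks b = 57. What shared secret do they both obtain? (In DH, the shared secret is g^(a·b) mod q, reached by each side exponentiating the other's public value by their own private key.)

1218

Party 2 sends B = g^b mod q = 13^57 mod 1499.
13^1 ≡ 13 (mod 1499)
13^2 = (13^1)^2 ≡ 13^2 = 169 ≡ 169 (mod 1499)
13^4 = (13^2)^2 ≡ 169^2 = 28561 ≡ 80 (mod 1499)
13^8 = (13^4)^2 ≡ 80^2 = 6400 ≡ 404 (mod 1499)
13^16 = (13^8)^2 ≡ 404^2 = 163216 ≡ 1324 (mod 1499)
13^32 = (13^16)^2 ≡ 1324^2 = 1752976 ≡ 645 (mod 1499)
13^57 = 13^32 · 13^16 · 13^8 · 13^1 ≡ 645 · 1324 · 404 · 13 ≡ 523 (mod 1499).
So B = 523. Party 1 then computes K = B^a mod q = 523^32 mod 1499.
523^1 ≡ 523 (mod 1499)
523^2 = (523^1)^2 ≡ 523^2 = 273529 ≡ 711 (mod 1499)
523^4 = (523^2)^2 ≡ 711^2 = 505521 ≡ 358 (mod 1499)
523^8 = (523^4)^2 ≡ 358^2 = 128164 ≡ 749 (mod 1499)
523^16 = (523^8)^2 ≡ 749^2 = 561001 ≡ 375 (mod 1499)
523^32 = (523^16)^2 ≡ 375^2 = 140625 ≡ 1218 (mod 1499)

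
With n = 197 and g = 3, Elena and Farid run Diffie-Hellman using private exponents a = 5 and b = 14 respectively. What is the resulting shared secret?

93

Elena sends A = g^a mod n = 3^5 mod 197.
3^1 ≡ 3 (mod 197)
3^2 = (3^1)^2 ≡ 3^2 = 9 ≡ 9 (mod 197)
3^4 = (3^2)^2 ≡ 9^2 = 81 ≡ 81 (mod 197)
3^5 = 3^4 · 3^1 ≡ 81 · 3 ≡ 46 (mod 197).
So A = 46. Farid then computes K = A^b mod n = 46^14 mod 197.
46^1 ≡ 46 (mod 197)
46^2 = (46^1)^2 ≡ 46^2 = 2116 ≡ 146 (mod 197)
46^4 = (46^2)^2 ≡ 146^2 = 21316 ≡ 40 (mod 197)
46^8 = (46^4)^2 ≡ 40^2 = 1600 ≡ 24 (mod 197)
46^14 = 46^8 · 46^4 · 46^2 ≡ 24 · 40 · 146 ≡ 93 (mod 197).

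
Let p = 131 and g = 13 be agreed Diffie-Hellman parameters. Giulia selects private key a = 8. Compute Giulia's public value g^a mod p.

9

Public value = 13^8 mod 131.
13^1 ≡ 13 (mod 131)
13^2 = (13^1)^2 ≡ 13^2 = 169 ≡ 38 (mod 131)
13^4 = (13^2)^2 ≡ 38^2 = 1444 ≡ 3 (mod 131)
13^8 = (13^4)^2 ≡ 3^2 = 9 ≡ 9 (mod 131)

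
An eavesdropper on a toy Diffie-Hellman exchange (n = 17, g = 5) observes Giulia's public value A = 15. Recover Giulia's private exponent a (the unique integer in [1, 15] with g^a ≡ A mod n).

14

Try successive powers of 5 modulo 17:
5^1 ≡ 5
5^2 ≡ 8
5^3 ≡ 6
5^4 ≡ 13
5^5 ≡ 14
5^6 ≡ 2
5^7 ≡ 10
5^8 ≡ 16
5^9 ≡ 12
5^10 ≡ 9
5^11 ≡ 11
5^12 ≡ 4
5^13 ≡ 3
5^14 ≡ 15
Found: a = 14.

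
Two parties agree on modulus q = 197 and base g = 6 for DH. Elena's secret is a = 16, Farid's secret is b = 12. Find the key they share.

178

Elena sends A = g^a mod q = 6^16 mod 197.
6^1 ≡ 6 (mod 197)
6^2 = (6^1)^2 ≡ 6^2 = 36 ≡ 36 (mod 197)
6^4 = (6^2)^2 ≡ 36^2 = 1296 ≡ 114 (mod 197)
6^8 = (6^4)^2 ≡ 114^2 = 12996 ≡ 191 (mod 197)
6^16 = (6^8)^2 ≡ 191^2 = 36481 ≡ 36 (mod 197)
So A = 36. Farid then computes K = A^b mod q = 36^12 mod 197.
36^1 ≡ 36 (mod 197)
36^2 = (36^1)^2 ≡ 36^2 = 1296 ≡ 114 (mod 197)
36^4 = (36^2)^2 ≡ 114^2 = 12996 ≡ 191 (mod 197)
36^8 = (36^4)^2 ≡ 191^2 = 36481 ≡ 36 (mod 197)
36^12 = 36^8 · 36^4 ≡ 36 · 191 ≡ 178 (mod 197).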